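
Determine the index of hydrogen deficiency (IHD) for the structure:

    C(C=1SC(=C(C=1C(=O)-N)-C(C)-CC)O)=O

Molecular formula from the SMILES: C10H13NO3S.
DoU = (2C + 2 + N − H − X)/2 = (2·10 + 2 + 1 − 13 − 0)/2 = 10/2 = 5.
(Structurally: 1 ring(s) + 4 π bond(s) = 5.)

5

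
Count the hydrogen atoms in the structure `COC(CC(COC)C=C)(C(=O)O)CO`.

18

Hydrogens are implicit in SMILES; fill each atom to its normal valence:
  4 × C: 2 H each → 8
  3 × O: no H
  2 × C: 3 H each → 6
  2 × C: 1 H each → 2
  2 × C: no H
  2 × O: 1 H each → 2
  Total hydrogens = 18.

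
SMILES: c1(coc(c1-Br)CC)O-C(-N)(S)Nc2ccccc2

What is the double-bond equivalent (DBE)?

Molecular formula from the SMILES: C13H15BrN2O2S.
DoU = (2C + 2 + N − H − X)/2 = (2·13 + 2 + 2 − 15 − 1)/2 = 14/2 = 7.
(Structurally: 2 ring(s) + 5 π bond(s) = 7.)

7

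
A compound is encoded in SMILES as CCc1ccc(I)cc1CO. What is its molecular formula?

C9H11IO

Heavy atoms from the SMILES: 9 C, 1 I, 1 O.
Implicit hydrogens by atom environment:
  3 × C (aromatic): 1 H each → 3
  3 × C (aromatic): no H
  2 × C: 2 H each → 4
  1 × C: 3 H
  1 × I: no H
  1 × O: 1 H
  Total hydrogens = 11.
Molecular formula: C9H11IO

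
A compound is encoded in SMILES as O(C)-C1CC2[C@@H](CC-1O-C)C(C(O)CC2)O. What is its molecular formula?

C12H22O4

Heavy atoms from the SMILES: 12 C, 4 O.
Implicit hydrogens by atom environment:
  6 × C: 1 H each → 6
  4 × C: 2 H each → 8
  2 × C: 3 H each → 6
  2 × O: 1 H each → 2
  2 × O: no H
  Total hydrogens = 22.
Molecular formula: C12H22O4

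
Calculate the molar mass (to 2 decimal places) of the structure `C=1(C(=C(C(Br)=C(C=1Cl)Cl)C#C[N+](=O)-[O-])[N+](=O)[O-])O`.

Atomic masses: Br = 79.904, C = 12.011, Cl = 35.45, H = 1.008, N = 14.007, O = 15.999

Molecular formula: C8HBrCl2N2O5.
M = 1×79.904 + 8×12.011 + 2×35.45 + 1×1.008 + 2×14.007 + 5×15.999 = 355.91 g/mol.

355.91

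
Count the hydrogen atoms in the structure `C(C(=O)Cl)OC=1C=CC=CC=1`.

7

Hydrogens are implicit in SMILES; fill each atom to its normal valence:
  5 × C (aromatic): 1 H each → 5
  2 × O: no H
  1 × C: 2 H
  1 × C (aromatic): no H
  1 × C: no H
  1 × Cl: no H
  Total hydrogens = 7.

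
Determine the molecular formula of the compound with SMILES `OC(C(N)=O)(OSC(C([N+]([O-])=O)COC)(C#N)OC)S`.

C8H13N3O7S2

Heavy atoms from the SMILES: 8 C, 3 N, 7 O, 2 S.
Implicit hydrogens by atom environment:
  5 × O: no H
  4 × C: no H
  2 × C: 3 H each → 6
  1 × C: 2 H
  1 × C: 1 H
  1 × N: 2 H
  1 × N: no H
  1 × N (charge +1): no H
  1 × O: 1 H
  1 × O (charge -1): no H
  1 × S: 1 H
  1 × S: no H
  Total hydrogens = 13.
Molecular formula: C8H13N3O7S2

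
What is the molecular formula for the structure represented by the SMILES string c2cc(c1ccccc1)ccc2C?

Heavy atoms from the SMILES: 13 C.
Implicit hydrogens by atom environment:
  9 × C (aromatic): 1 H each → 9
  3 × C (aromatic): no H
  1 × C: 3 H
  Total hydrogens = 12.
Molecular formula: C13H12

C13H12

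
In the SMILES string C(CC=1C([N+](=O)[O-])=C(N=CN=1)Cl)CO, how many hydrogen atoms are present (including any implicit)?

8

Hydrogens are implicit in SMILES; fill each atom to its normal valence:
  3 × C: 2 H each → 6
  3 × C (aromatic): no H
  2 × N (aromatic): no H
  1 × C (aromatic): 1 H
  1 × Cl: no H
  1 × N (charge +1): no H
  1 × O: 1 H
  1 × O: no H
  1 × O (charge -1): no H
  Total hydrogens = 8.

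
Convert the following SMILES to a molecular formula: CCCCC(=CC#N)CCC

Heavy atoms from the SMILES: 10 C, 1 N.
Implicit hydrogens by atom environment:
  5 × C: 2 H each → 10
  2 × C: 3 H each → 6
  2 × C: no H
  1 × C: 1 H
  1 × N: no H
  Total hydrogens = 17.
Molecular formula: C10H17N

C10H17N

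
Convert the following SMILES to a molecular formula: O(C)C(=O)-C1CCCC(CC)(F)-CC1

C11H19FO2

Heavy atoms from the SMILES: 11 C, 1 F, 2 O.
Implicit hydrogens by atom environment:
  6 × C: 2 H each → 12
  2 × C: 3 H each → 6
  2 × C: no H
  2 × O: no H
  1 × C: 1 H
  1 × F: no H
  Total hydrogens = 19.
Molecular formula: C11H19FO2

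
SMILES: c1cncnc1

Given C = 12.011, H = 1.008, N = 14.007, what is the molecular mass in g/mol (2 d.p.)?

Molecular formula: C4H4N2.
M = 4×12.011 + 4×1.008 + 2×14.007 = 80.09 g/mol.

80.09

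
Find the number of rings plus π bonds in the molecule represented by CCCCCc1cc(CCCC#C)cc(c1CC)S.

Molecular formula from the SMILES: C18H26S.
DoU = (2C + 2 + N − H − X)/2 = (2·18 + 2 + 0 − 26 − 0)/2 = 12/2 = 6.
(Structurally: 1 ring(s) + 5 π bond(s) = 6.)

6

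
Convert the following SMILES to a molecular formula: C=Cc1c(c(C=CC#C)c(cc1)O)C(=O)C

Heavy atoms from the SMILES: 14 C, 2 O.
Implicit hydrogens by atom environment:
  4 × C: 1 H each → 4
  4 × C (aromatic): no H
  2 × C (aromatic): 1 H each → 2
  2 × C: no H
  1 × C: 3 H
  1 × C: 2 H
  1 × O: 1 H
  1 × O: no H
  Total hydrogens = 12.
Molecular formula: C14H12O2

C14H12O2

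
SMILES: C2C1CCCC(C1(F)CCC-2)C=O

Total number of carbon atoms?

11

The symbol for carbon appears 11 times in the SMILES.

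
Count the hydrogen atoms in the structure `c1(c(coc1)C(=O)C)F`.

5

Hydrogens are implicit in SMILES; fill each atom to its normal valence:
  2 × C (aromatic): 1 H each → 2
  2 × C (aromatic): no H
  1 × C: 3 H
  1 × C: no H
  1 × F: no H
  1 × O (aromatic): no H
  1 × O: no H
  Total hydrogens = 5.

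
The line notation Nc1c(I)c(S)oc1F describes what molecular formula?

C4H3FINOS

Heavy atoms from the SMILES: 4 C, 1 F, 1 I, 1 N, 1 O, 1 S.
Implicit hydrogens by atom environment:
  4 × C (aromatic): no H
  1 × F: no H
  1 × I: no H
  1 × N: 2 H
  1 × O (aromatic): no H
  1 × S: 1 H
  Total hydrogens = 3.
Molecular formula: C4H3FINOS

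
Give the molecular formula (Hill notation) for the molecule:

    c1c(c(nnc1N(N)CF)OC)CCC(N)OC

C10H18FN5O2

Heavy atoms from the SMILES: 10 C, 1 F, 5 N, 2 O.
Implicit hydrogens by atom environment:
  3 × C: 2 H each → 6
  3 × C (aromatic): no H
  2 × C: 3 H each → 6
  2 × N: 2 H each → 4
  2 × N (aromatic): no H
  2 × O: no H
  1 × C (aromatic): 1 H
  1 × C: 1 H
  1 × F: no H
  1 × N: no H
  Total hydrogens = 18.
Molecular formula: C10H18FN5O2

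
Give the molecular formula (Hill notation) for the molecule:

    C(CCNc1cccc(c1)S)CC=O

Heavy atoms from the SMILES: 11 C, 1 N, 1 O, 1 S.
Implicit hydrogens by atom environment:
  4 × C: 2 H each → 8
  4 × C (aromatic): 1 H each → 4
  2 × C (aromatic): no H
  1 × C: 1 H
  1 × N: 1 H
  1 × O: no H
  1 × S: 1 H
  Total hydrogens = 15.
Molecular formula: C11H15NOS

C11H15NOS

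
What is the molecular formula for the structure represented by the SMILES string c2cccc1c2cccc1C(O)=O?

C11H8O2

Heavy atoms from the SMILES: 11 C, 2 O.
Implicit hydrogens by atom environment:
  7 × C (aromatic): 1 H each → 7
  3 × C (aromatic): no H
  1 × C: no H
  1 × O: 1 H
  1 × O: no H
  Total hydrogens = 8.
Molecular formula: C11H8O2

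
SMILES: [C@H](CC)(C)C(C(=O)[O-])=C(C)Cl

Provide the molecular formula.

C8H12ClO2-

Heavy atoms from the SMILES: 8 C, 1 Cl, 2 O.
Implicit hydrogens by atom environment:
  3 × C: 3 H each → 9
  3 × C: no H
  1 × C: 2 H
  1 × C: 1 H
  1 × Cl: no H
  1 × O: no H
  1 × O (charge -1): no H
  Total hydrogens = 12.
Net charge -1.
Molecular formula: C8H12ClO2-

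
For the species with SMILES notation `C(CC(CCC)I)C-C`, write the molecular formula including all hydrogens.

C8H17I

Heavy atoms from the SMILES: 8 C, 1 I.
Implicit hydrogens by atom environment:
  5 × C: 2 H each → 10
  2 × C: 3 H each → 6
  1 × C: 1 H
  1 × I: no H
  Total hydrogens = 17.
Molecular formula: C8H17I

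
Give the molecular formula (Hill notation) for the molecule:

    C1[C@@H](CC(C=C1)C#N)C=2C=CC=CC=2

C13H13N

Heavy atoms from the SMILES: 13 C, 1 N.
Implicit hydrogens by atom environment:
  5 × C (aromatic): 1 H each → 5
  4 × C: 1 H each → 4
  2 × C: 2 H each → 4
  1 × C: no H
  1 × C (aromatic): no H
  1 × N: no H
  Total hydrogens = 13.
Molecular formula: C13H13N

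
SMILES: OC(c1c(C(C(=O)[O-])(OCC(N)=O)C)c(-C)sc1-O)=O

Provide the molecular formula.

C11H12NO7S-

Heavy atoms from the SMILES: 11 C, 1 N, 7 O, 1 S.
Implicit hydrogens by atom environment:
  4 × C (aromatic): no H
  4 × C: no H
  4 × O: no H
  2 × C: 3 H each → 6
  2 × O: 1 H each → 2
  1 × C: 2 H
  1 × N: 2 H
  1 × O (charge -1): no H
  1 × S (aromatic): no H
  Total hydrogens = 12.
Net charge -1.
Molecular formula: C11H12NO7S-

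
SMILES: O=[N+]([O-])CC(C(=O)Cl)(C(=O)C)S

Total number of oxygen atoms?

4

The symbol for oxygen appears 4 times in the SMILES.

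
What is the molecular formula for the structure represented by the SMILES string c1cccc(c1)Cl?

Heavy atoms from the SMILES: 6 C, 1 Cl.
Implicit hydrogens by atom environment:
  5 × C (aromatic): 1 H each → 5
  1 × C (aromatic): no H
  1 × Cl: no H
  Total hydrogens = 5.
Molecular formula: C6H5Cl

C6H5Cl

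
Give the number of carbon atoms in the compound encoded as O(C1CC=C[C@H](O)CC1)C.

8

The symbol for carbon appears 8 times in the SMILES.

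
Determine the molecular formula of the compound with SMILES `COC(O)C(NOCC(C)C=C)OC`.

Heavy atoms from the SMILES: 9 C, 1 N, 4 O.
Implicit hydrogens by atom environment:
  4 × C: 1 H each → 4
  3 × C: 3 H each → 9
  3 × O: no H
  2 × C: 2 H each → 4
  1 × N: 1 H
  1 × O: 1 H
  Total hydrogens = 19.
Molecular formula: C9H19NO4

C9H19NO4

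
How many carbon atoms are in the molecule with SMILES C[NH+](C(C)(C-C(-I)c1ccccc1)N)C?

The symbol for carbon appears 12 times in the SMILES. Lowercase c denotes aromatic carbon and counts toward C.

12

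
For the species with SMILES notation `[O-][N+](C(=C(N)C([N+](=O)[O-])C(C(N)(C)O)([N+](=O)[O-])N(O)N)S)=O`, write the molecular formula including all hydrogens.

Heavy atoms from the SMILES: 6 C, 7 N, 8 O, 1 S.
Implicit hydrogens by atom environment:
  4 × C: no H
  3 × N: 2 H each → 6
  3 × N (charge +1): no H
  3 × O: no H
  3 × O (charge -1): no H
  2 × O: 1 H each → 2
  1 × C: 3 H
  1 × C: 1 H
  1 × N: no H
  1 × S: 1 H
  Total hydrogens = 13.
Molecular formula: C6H13N7O8S

C6H13N7O8S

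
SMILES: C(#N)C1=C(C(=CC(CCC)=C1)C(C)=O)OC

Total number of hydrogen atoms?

Hydrogens are implicit in SMILES; fill each atom to its normal valence:
  4 × C (aromatic): no H
  3 × C: 3 H each → 9
  2 × C: 2 H each → 4
  2 × C (aromatic): 1 H each → 2
  2 × C: no H
  2 × O: no H
  1 × N: no H
  Total hydrogens = 15.

15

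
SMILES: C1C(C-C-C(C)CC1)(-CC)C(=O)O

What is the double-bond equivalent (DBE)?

2

Molecular formula from the SMILES: C11H20O2.
DoU = (2C + 2 + N − H − X)/2 = (2·11 + 2 + 0 − 20 − 0)/2 = 4/2 = 2.
(Structurally: 1 ring(s) + 1 π bond(s) = 2.)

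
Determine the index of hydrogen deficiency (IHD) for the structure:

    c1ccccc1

4

Molecular formula from the SMILES: C6H6.
DoU = (2C + 2 + N − H − X)/2 = (2·6 + 2 + 0 − 6 − 0)/2 = 8/2 = 4.
(Structurally: 1 ring(s) + 3 π bond(s) = 4.)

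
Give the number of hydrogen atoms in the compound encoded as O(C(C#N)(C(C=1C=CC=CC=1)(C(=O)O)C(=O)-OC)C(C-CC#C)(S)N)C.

Hydrogens are implicit in SMILES; fill each atom to its normal valence:
  7 × C: no H
  5 × C (aromatic): 1 H each → 5
  4 × O: no H
  2 × C: 3 H each → 6
  2 × C: 2 H each → 4
  1 × C: 1 H
  1 × C (aromatic): no H
  1 × N: 2 H
  1 × N: no H
  1 × O: 1 H
  1 × S: 1 H
  Total hydrogens = 20.

20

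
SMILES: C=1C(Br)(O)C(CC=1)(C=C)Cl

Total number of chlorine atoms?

The symbol for chlorine appears 1 time in the SMILES.

1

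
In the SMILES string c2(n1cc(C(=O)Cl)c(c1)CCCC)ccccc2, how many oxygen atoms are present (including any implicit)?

1

The symbol for oxygen appears 1 time in the SMILES.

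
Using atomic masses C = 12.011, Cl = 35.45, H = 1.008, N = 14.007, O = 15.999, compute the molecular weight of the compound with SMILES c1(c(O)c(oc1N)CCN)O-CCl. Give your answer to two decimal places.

206.63

Molecular formula: C7H11ClN2O3.
M = 7×12.011 + 1×35.45 + 11×1.008 + 2×14.007 + 3×15.999 = 206.63 g/mol.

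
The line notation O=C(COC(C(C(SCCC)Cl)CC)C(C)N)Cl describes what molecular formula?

Heavy atoms from the SMILES: 12 C, 2 Cl, 1 N, 2 O, 1 S.
Implicit hydrogens by atom environment:
  4 × C: 2 H each → 8
  4 × C: 1 H each → 4
  3 × C: 3 H each → 9
  2 × Cl: no H
  2 × O: no H
  1 × C: no H
  1 × N: 2 H
  1 × S: no H
  Total hydrogens = 23.
Molecular formula: C12H23Cl2NO2S

C12H23Cl2NO2S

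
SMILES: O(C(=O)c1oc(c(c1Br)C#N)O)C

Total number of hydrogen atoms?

4

Hydrogens are implicit in SMILES; fill each atom to its normal valence:
  4 × C (aromatic): no H
  2 × C: no H
  2 × O: no H
  1 × Br: no H
  1 × C: 3 H
  1 × N: no H
  1 × O: 1 H
  1 × O (aromatic): no H
  Total hydrogens = 4.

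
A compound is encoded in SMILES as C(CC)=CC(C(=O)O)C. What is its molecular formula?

C7H12O2

Heavy atoms from the SMILES: 7 C, 2 O.
Implicit hydrogens by atom environment:
  3 × C: 1 H each → 3
  2 × C: 3 H each → 6
  1 × C: 2 H
  1 × C: no H
  1 × O: 1 H
  1 × O: no H
  Total hydrogens = 12.
Molecular formula: C7H12O2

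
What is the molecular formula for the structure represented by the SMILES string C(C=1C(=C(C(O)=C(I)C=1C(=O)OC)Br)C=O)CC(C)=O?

C13H12BrIO5

Heavy atoms from the SMILES: 1 Br, 13 C, 1 I, 5 O.
Implicit hydrogens by atom environment:
  6 × C (aromatic): no H
  4 × O: no H
  2 × C: 3 H each → 6
  2 × C: 2 H each → 4
  2 × C: no H
  1 × Br: no H
  1 × C: 1 H
  1 × I: no H
  1 × O: 1 H
  Total hydrogens = 12.
Molecular formula: C13H12BrIO5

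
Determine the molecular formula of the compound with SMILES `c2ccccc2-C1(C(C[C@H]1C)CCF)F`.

C13H16F2

Heavy atoms from the SMILES: 13 C, 2 F.
Implicit hydrogens by atom environment:
  5 × C (aromatic): 1 H each → 5
  3 × C: 2 H each → 6
  2 × C: 1 H each → 2
  2 × F: no H
  1 × C: 3 H
  1 × C: no H
  1 × C (aromatic): no H
  Total hydrogens = 16.
Molecular formula: C13H16F2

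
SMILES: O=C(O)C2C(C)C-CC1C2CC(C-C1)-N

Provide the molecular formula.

Heavy atoms from the SMILES: 12 C, 1 N, 2 O.
Implicit hydrogens by atom environment:
  5 × C: 2 H each → 10
  5 × C: 1 H each → 5
  1 × C: 3 H
  1 × C: no H
  1 × N: 2 H
  1 × O: 1 H
  1 × O: no H
  Total hydrogens = 21.
Molecular formula: C12H21NO2

C12H21NO2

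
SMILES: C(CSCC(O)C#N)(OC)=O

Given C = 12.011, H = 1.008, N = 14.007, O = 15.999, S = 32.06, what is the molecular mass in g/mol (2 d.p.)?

175.20

Molecular formula: C6H9NO3S.
M = 6×12.011 + 9×1.008 + 1×14.007 + 3×15.999 + 1×32.06 = 175.20 g/mol.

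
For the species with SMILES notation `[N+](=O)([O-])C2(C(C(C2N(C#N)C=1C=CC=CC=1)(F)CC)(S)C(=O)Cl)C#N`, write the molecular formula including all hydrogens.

Heavy atoms from the SMILES: 15 C, 1 Cl, 1 F, 4 N, 3 O, 1 S.
Implicit hydrogens by atom environment:
  6 × C: no H
  5 × C (aromatic): 1 H each → 5
  3 × N: no H
  2 × O: no H
  1 × C: 3 H
  1 × C: 2 H
  1 × C: 1 H
  1 × C (aromatic): no H
  1 × Cl: no H
  1 × F: no H
  1 × N (charge +1): no H
  1 × O (charge -1): no H
  1 × S: 1 H
  Total hydrogens = 12.
Molecular formula: C15H12ClFN4O3S

C15H12ClFN4O3S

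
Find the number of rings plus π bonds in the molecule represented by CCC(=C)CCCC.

1

Molecular formula from the SMILES: C8H16.
DoU = (2C + 2 + N − H − X)/2 = (2·8 + 2 + 0 − 16 − 0)/2 = 2/2 = 1.
(Structurally: 0 ring(s) + 1 π bond(s) = 1.)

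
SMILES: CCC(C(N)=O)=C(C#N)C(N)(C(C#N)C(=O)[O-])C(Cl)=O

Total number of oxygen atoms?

4

The symbol for oxygen appears 4 times in the SMILES.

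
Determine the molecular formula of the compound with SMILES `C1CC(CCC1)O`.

Heavy atoms from the SMILES: 6 C, 1 O.
Implicit hydrogens by atom environment:
  5 × C: 2 H each → 10
  1 × C: 1 H
  1 × O: 1 H
  Total hydrogens = 12.
Molecular formula: C6H12O

C6H12O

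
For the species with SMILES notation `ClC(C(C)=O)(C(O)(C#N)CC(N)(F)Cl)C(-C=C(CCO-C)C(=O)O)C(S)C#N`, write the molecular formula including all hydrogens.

Heavy atoms from the SMILES: 16 C, 2 Cl, 1 F, 3 N, 5 O, 1 S.
Implicit hydrogens by atom environment:
  8 × C: no H
  3 × C: 2 H each → 6
  3 × C: 1 H each → 3
  3 × O: no H
  2 × C: 3 H each → 6
  2 × Cl: no H
  2 × N: no H
  2 × O: 1 H each → 2
  1 × F: no H
  1 × N: 2 H
  1 × S: 1 H
  Total hydrogens = 20.
Molecular formula: C16H20Cl2FN3O5S

C16H20Cl2FN3O5S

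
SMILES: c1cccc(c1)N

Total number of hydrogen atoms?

7

Hydrogens are implicit in SMILES; fill each atom to its normal valence:
  5 × C (aromatic): 1 H each → 5
  1 × C (aromatic): no H
  1 × N: 2 H
  Total hydrogens = 7.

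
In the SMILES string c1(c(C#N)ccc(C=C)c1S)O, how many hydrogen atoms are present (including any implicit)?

7

Hydrogens are implicit in SMILES; fill each atom to its normal valence:
  4 × C (aromatic): no H
  2 × C (aromatic): 1 H each → 2
  1 × C: 2 H
  1 × C: 1 H
  1 × C: no H
  1 × N: no H
  1 × O: 1 H
  1 × S: 1 H
  Total hydrogens = 7.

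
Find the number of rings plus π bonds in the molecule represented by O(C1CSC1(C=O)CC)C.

2

Molecular formula from the SMILES: C7H12O2S.
DoU = (2C + 2 + N − H − X)/2 = (2·7 + 2 + 0 − 12 − 0)/2 = 4/2 = 2.
(Structurally: 1 ring(s) + 1 π bond(s) = 2.)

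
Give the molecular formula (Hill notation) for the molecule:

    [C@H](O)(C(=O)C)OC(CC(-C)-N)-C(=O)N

Heavy atoms from the SMILES: 8 C, 2 N, 4 O.
Implicit hydrogens by atom environment:
  3 × C: 1 H each → 3
  3 × O: no H
  2 × C: 3 H each → 6
  2 × C: no H
  2 × N: 2 H each → 4
  1 × C: 2 H
  1 × O: 1 H
  Total hydrogens = 16.
Molecular formula: C8H16N2O4

C8H16N2O4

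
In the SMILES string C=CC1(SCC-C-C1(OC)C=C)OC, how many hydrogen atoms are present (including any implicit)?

18

Hydrogens are implicit in SMILES; fill each atom to its normal valence:
  5 × C: 2 H each → 10
  2 × C: 3 H each → 6
  2 × C: 1 H each → 2
  2 × C: no H
  2 × O: no H
  1 × S: no H
  Total hydrogens = 18.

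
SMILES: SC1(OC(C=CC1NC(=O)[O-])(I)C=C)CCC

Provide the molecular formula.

Heavy atoms from the SMILES: 11 C, 1 I, 1 N, 3 O, 1 S.
Implicit hydrogens by atom environment:
  4 × C: 1 H each → 4
  3 × C: 2 H each → 6
  3 × C: no H
  2 × O: no H
  1 × C: 3 H
  1 × I: no H
  1 × N: 1 H
  1 × O (charge -1): no H
  1 × S: 1 H
  Total hydrogens = 15.
Net charge -1.
Molecular formula: C11H15INO3S-

C11H15INO3S-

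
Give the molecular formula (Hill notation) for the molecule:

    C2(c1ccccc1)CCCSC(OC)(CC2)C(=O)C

Heavy atoms from the SMILES: 16 C, 2 O, 1 S.
Implicit hydrogens by atom environment:
  5 × C: 2 H each → 10
  5 × C (aromatic): 1 H each → 5
  2 × C: 3 H each → 6
  2 × C: no H
  2 × O: no H
  1 × C: 1 H
  1 × C (aromatic): no H
  1 × S: no H
  Total hydrogens = 22.
Molecular formula: C16H22O2S

C16H22O2S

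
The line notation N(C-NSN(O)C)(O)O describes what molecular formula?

Heavy atoms from the SMILES: 2 C, 3 N, 3 O, 1 S.
Implicit hydrogens by atom environment:
  3 × O: 1 H each → 3
  2 × N: no H
  1 × C: 3 H
  1 × C: 2 H
  1 × N: 1 H
  1 × S: no H
  Total hydrogens = 9.
Molecular formula: C2H9N3O3S

C2H9N3O3S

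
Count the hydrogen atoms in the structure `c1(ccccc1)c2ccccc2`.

Hydrogens are implicit in SMILES; fill each atom to its normal valence:
  10 × C (aromatic): 1 H each → 10
  2 × C (aromatic): no H
  Total hydrogens = 10.

10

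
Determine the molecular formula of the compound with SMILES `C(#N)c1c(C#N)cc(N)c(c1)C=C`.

Heavy atoms from the SMILES: 10 C, 3 N.
Implicit hydrogens by atom environment:
  4 × C (aromatic): no H
  2 × C (aromatic): 1 H each → 2
  2 × C: no H
  2 × N: no H
  1 × C: 2 H
  1 × C: 1 H
  1 × N: 2 H
  Total hydrogens = 7.
Molecular formula: C10H7N3

C10H7N3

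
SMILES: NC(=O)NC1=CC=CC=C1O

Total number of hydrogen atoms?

Hydrogens are implicit in SMILES; fill each atom to its normal valence:
  4 × C (aromatic): 1 H each → 4
  2 × C (aromatic): no H
  1 × C: no H
  1 × N: 2 H
  1 × N: 1 H
  1 × O: 1 H
  1 × O: no H
  Total hydrogens = 8.

8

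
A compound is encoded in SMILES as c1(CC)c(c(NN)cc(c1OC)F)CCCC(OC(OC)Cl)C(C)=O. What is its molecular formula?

Heavy atoms from the SMILES: 17 C, 1 Cl, 1 F, 2 N, 4 O.
Implicit hydrogens by atom environment:
  5 × C (aromatic): no H
  4 × C: 3 H each → 12
  4 × C: 2 H each → 8
  4 × O: no H
  2 × C: 1 H each → 2
  1 × C (aromatic): 1 H
  1 × C: no H
  1 × Cl: no H
  1 × F: no H
  1 × N: 2 H
  1 × N: 1 H
  Total hydrogens = 26.
Molecular formula: C17H26ClFN2O4

C17H26ClFN2O4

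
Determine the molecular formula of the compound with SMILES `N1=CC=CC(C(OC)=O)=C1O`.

C7H7NO3

Heavy atoms from the SMILES: 7 C, 1 N, 3 O.
Implicit hydrogens by atom environment:
  3 × C (aromatic): 1 H each → 3
  2 × C (aromatic): no H
  2 × O: no H
  1 × C: 3 H
  1 × C: no H
  1 × N (aromatic): no H
  1 × O: 1 H
  Total hydrogens = 7.
Molecular formula: C7H7NO3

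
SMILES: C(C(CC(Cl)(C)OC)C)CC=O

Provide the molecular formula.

C9H17ClO2

Heavy atoms from the SMILES: 9 C, 1 Cl, 2 O.
Implicit hydrogens by atom environment:
  3 × C: 3 H each → 9
  3 × C: 2 H each → 6
  2 × C: 1 H each → 2
  2 × O: no H
  1 × C: no H
  1 × Cl: no H
  Total hydrogens = 17.
Molecular formula: C9H17ClO2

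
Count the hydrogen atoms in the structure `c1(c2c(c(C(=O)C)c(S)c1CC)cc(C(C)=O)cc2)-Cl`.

Hydrogens are implicit in SMILES; fill each atom to its normal valence:
  7 × C (aromatic): no H
  3 × C: 3 H each → 9
  3 × C (aromatic): 1 H each → 3
  2 × C: no H
  2 × O: no H
  1 × C: 2 H
  1 × Cl: no H
  1 × S: 1 H
  Total hydrogens = 15.

15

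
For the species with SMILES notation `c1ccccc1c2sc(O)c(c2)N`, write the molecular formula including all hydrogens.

C10H9NOS

Heavy atoms from the SMILES: 10 C, 1 N, 1 O, 1 S.
Implicit hydrogens by atom environment:
  6 × C (aromatic): 1 H each → 6
  4 × C (aromatic): no H
  1 × N: 2 H
  1 × O: 1 H
  1 × S (aromatic): no H
  Total hydrogens = 9.
Molecular formula: C10H9NOS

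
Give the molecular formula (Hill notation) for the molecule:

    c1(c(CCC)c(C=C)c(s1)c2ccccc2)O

C15H16OS

Heavy atoms from the SMILES: 15 C, 1 O, 1 S.
Implicit hydrogens by atom environment:
  5 × C (aromatic): 1 H each → 5
  5 × C (aromatic): no H
  3 × C: 2 H each → 6
  1 × C: 3 H
  1 × C: 1 H
  1 × O: 1 H
  1 × S (aromatic): no H
  Total hydrogens = 16.
Molecular formula: C15H16OS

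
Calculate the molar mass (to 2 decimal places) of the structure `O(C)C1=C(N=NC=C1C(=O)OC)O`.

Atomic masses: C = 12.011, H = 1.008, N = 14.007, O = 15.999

Molecular formula: C7H8N2O4.
M = 7×12.011 + 8×1.008 + 2×14.007 + 4×15.999 = 184.15 g/mol.

184.15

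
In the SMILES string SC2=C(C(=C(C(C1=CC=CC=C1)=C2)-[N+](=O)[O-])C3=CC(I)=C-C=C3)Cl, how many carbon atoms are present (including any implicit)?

The symbol for carbon appears 18 times in the SMILES. (Cl is a single chlorine, not C + l.)

18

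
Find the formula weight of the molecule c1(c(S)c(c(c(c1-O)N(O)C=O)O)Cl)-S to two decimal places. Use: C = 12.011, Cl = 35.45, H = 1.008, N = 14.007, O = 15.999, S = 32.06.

Molecular formula: C7H6ClNO4S2.
M = 7×12.011 + 1×35.45 + 6×1.008 + 1×14.007 + 4×15.999 + 2×32.06 = 267.70 g/mol.

267.70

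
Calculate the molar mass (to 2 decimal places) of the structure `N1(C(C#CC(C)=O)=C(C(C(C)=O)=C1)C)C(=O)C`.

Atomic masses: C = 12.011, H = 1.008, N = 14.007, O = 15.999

Molecular formula: C13H13NO3.
M = 13×12.011 + 13×1.008 + 1×14.007 + 3×15.999 = 231.25 g/mol.

231.25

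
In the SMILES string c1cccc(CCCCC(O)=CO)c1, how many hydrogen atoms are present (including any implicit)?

Hydrogens are implicit in SMILES; fill each atom to its normal valence:
  5 × C (aromatic): 1 H each → 5
  4 × C: 2 H each → 8
  2 × O: 1 H each → 2
  1 × C: 1 H
  1 × C: no H
  1 × C (aromatic): no H
  Total hydrogens = 16.

16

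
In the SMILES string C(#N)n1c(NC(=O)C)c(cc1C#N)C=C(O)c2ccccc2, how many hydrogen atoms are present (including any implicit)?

Hydrogens are implicit in SMILES; fill each atom to its normal valence:
  6 × C (aromatic): 1 H each → 6
  4 × C (aromatic): no H
  4 × C: no H
  2 × N: no H
  1 × C: 3 H
  1 × C: 1 H
  1 × N: 1 H
  1 × N (aromatic): no H
  1 × O: 1 H
  1 × O: no H
  Total hydrogens = 12.

12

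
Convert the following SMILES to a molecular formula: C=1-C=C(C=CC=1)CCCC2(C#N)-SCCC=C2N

C15H18N2S

Heavy atoms from the SMILES: 15 C, 2 N, 1 S.
Implicit hydrogens by atom environment:
  5 × C: 2 H each → 10
  5 × C (aromatic): 1 H each → 5
  3 × C: no H
  1 × C: 1 H
  1 × C (aromatic): no H
  1 × N: 2 H
  1 × N: no H
  1 × S: no H
  Total hydrogens = 18.
Molecular formula: C15H18N2S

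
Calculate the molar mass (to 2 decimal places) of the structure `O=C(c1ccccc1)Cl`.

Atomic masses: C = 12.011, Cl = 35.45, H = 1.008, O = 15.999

140.57

Molecular formula: C7H5ClO.
M = 7×12.011 + 1×35.45 + 5×1.008 + 1×15.999 = 140.57 g/mol.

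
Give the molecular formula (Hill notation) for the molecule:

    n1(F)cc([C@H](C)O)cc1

C6H8FNO

Heavy atoms from the SMILES: 6 C, 1 F, 1 N, 1 O.
Implicit hydrogens by atom environment:
  3 × C (aromatic): 1 H each → 3
  1 × C: 3 H
  1 × C: 1 H
  1 × C (aromatic): no H
  1 × F: no H
  1 × N (aromatic): no H
  1 × O: 1 H
  Total hydrogens = 8.
Molecular formula: C6H8FNO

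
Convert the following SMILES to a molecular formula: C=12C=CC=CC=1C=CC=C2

Heavy atoms from the SMILES: 10 C.
Implicit hydrogens by atom environment:
  8 × C (aromatic): 1 H each → 8
  2 × C (aromatic): no H
  Total hydrogens = 8.
Molecular formula: C10H8

C10H8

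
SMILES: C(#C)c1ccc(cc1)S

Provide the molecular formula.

Heavy atoms from the SMILES: 8 C, 1 S.
Implicit hydrogens by atom environment:
  4 × C (aromatic): 1 H each → 4
  2 × C (aromatic): no H
  1 × C: 1 H
  1 × C: no H
  1 × S: 1 H
  Total hydrogens = 6.
Molecular formula: C8H6S

C8H6S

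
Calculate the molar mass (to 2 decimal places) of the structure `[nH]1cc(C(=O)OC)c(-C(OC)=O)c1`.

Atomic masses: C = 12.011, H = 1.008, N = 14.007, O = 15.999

183.16

Molecular formula: C8H9NO4.
M = 8×12.011 + 9×1.008 + 1×14.007 + 4×15.999 = 183.16 g/mol.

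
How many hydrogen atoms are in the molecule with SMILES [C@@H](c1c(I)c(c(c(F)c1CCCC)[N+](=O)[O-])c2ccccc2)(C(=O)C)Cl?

18

Hydrogens are implicit in SMILES; fill each atom to its normal valence:
  7 × C (aromatic): no H
  5 × C (aromatic): 1 H each → 5
  3 × C: 2 H each → 6
  2 × C: 3 H each → 6
  2 × O: no H
  1 × C: 1 H
  1 × C: no H
  1 × Cl: no H
  1 × F: no H
  1 × I: no H
  1 × N (charge +1): no H
  1 × O (charge -1): no H
  Total hydrogens = 18.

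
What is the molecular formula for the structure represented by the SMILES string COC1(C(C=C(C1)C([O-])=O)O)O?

C7H9O5-

Heavy atoms from the SMILES: 7 C, 5 O.
Implicit hydrogens by atom environment:
  3 × C: no H
  2 × C: 1 H each → 2
  2 × O: 1 H each → 2
  2 × O: no H
  1 × C: 3 H
  1 × C: 2 H
  1 × O (charge -1): no H
  Total hydrogens = 9.
Net charge -1.
Molecular formula: C7H9O5-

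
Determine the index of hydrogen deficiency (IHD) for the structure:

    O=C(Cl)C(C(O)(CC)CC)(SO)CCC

1

Molecular formula from the SMILES: C10H19ClO3S.
DoU = (2C + 2 + N − H − X)/2 = (2·10 + 2 + 0 − 19 − 1)/2 = 2/2 = 1.
(Structurally: 0 ring(s) + 1 π bond(s) = 1.)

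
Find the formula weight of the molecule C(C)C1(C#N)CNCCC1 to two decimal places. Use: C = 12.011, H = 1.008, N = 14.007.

Molecular formula: C8H14N2.
M = 8×12.011 + 14×1.008 + 2×14.007 = 138.21 g/mol.

138.21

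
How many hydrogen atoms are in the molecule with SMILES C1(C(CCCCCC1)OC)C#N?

Hydrogens are implicit in SMILES; fill each atom to its normal valence:
  6 × C: 2 H each → 12
  2 × C: 1 H each → 2
  1 × C: 3 H
  1 × C: no H
  1 × N: no H
  1 × O: no H
  Total hydrogens = 17.

17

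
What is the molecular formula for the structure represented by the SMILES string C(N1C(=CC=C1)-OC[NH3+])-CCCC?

Heavy atoms from the SMILES: 10 C, 2 N, 1 O.
Implicit hydrogens by atom environment:
  5 × C: 2 H each → 10
  3 × C (aromatic): 1 H each → 3
  1 × C: 3 H
  1 × C (aromatic): no H
  1 × N (charge +1): 3 H
  1 × N (aromatic): no H
  1 × O: no H
  Total hydrogens = 19.
Net charge +1.
Molecular formula: C10H19N2O+

C10H19N2O+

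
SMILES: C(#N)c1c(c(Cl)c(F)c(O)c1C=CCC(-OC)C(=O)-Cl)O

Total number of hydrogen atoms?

Hydrogens are implicit in SMILES; fill each atom to its normal valence:
  6 × C (aromatic): no H
  3 × C: 1 H each → 3
  2 × C: no H
  2 × Cl: no H
  2 × O: 1 H each → 2
  2 × O: no H
  1 × C: 3 H
  1 × C: 2 H
  1 × F: no H
  1 × N: no H
  Total hydrogens = 10.

10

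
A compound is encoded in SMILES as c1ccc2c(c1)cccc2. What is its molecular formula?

Heavy atoms from the SMILES: 10 C.
Implicit hydrogens by atom environment:
  8 × C (aromatic): 1 H each → 8
  2 × C (aromatic): no H
  Total hydrogens = 8.
Molecular formula: C10H8

C10H8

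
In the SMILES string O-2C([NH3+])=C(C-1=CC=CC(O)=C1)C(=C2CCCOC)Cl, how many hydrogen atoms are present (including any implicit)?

Hydrogens are implicit in SMILES; fill each atom to its normal valence:
  6 × C (aromatic): no H
  4 × C (aromatic): 1 H each → 4
  3 × C: 2 H each → 6
  1 × C: 3 H
  1 × Cl: no H
  1 × N (charge +1): 3 H
  1 × O: 1 H
  1 × O (aromatic): no H
  1 × O: no H
  Total hydrogens = 17.

17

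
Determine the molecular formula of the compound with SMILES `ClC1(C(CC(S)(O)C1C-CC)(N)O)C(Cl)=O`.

Heavy atoms from the SMILES: 9 C, 2 Cl, 1 N, 3 O, 1 S.
Implicit hydrogens by atom environment:
  4 × C: no H
  3 × C: 2 H each → 6
  2 × Cl: no H
  2 × O: 1 H each → 2
  1 × C: 3 H
  1 × C: 1 H
  1 × N: 2 H
  1 × O: no H
  1 × S: 1 H
  Total hydrogens = 15.
Molecular formula: C9H15Cl2NO3S

C9H15Cl2NO3S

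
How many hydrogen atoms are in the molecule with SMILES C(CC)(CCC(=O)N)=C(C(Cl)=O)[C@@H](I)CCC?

Hydrogens are implicit in SMILES; fill each atom to its normal valence:
  5 × C: 2 H each → 10
  4 × C: no H
  2 × C: 3 H each → 6
  2 × O: no H
  1 × C: 1 H
  1 × Cl: no H
  1 × I: no H
  1 × N: 2 H
  Total hydrogens = 19.

19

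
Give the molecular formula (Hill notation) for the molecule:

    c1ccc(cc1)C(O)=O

C7H6O2

Heavy atoms from the SMILES: 7 C, 2 O.
Implicit hydrogens by atom environment:
  5 × C (aromatic): 1 H each → 5
  1 × C (aromatic): no H
  1 × C: no H
  1 × O: 1 H
  1 × O: no H
  Total hydrogens = 6.
Molecular formula: C7H6O2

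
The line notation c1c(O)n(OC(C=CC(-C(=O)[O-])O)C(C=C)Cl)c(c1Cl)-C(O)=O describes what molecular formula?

C13H12Cl2NO7-

Heavy atoms from the SMILES: 13 C, 2 Cl, 1 N, 7 O.
Implicit hydrogens by atom environment:
  6 × C: 1 H each → 6
  3 × C (aromatic): no H
  3 × O: 1 H each → 3
  3 × O: no H
  2 × C: no H
  2 × Cl: no H
  1 × C: 2 H
  1 × C (aromatic): 1 H
  1 × N (aromatic): no H
  1 × O (charge -1): no H
  Total hydrogens = 12.
Net charge -1.
Molecular formula: C13H12Cl2NO7-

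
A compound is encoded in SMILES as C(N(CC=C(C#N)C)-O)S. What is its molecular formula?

C6H10N2OS

Heavy atoms from the SMILES: 6 C, 2 N, 1 O, 1 S.
Implicit hydrogens by atom environment:
  2 × C: 2 H each → 4
  2 × C: no H
  2 × N: no H
  1 × C: 3 H
  1 × C: 1 H
  1 × O: 1 H
  1 × S: 1 H
  Total hydrogens = 10.
Molecular formula: C6H10N2OS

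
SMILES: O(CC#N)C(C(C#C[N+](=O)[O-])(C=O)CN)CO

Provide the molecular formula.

Heavy atoms from the SMILES: 9 C, 3 N, 5 O.
Implicit hydrogens by atom environment:
  4 × C: no H
  3 × C: 2 H each → 6
  3 × O: no H
  2 × C: 1 H each → 2
  1 × N: 2 H
  1 × N: no H
  1 × N (charge +1): no H
  1 × O: 1 H
  1 × O (charge -1): no H
  Total hydrogens = 11.
Molecular formula: C9H11N3O5

C9H11N3O5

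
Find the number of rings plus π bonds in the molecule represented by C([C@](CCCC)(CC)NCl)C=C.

Molecular formula from the SMILES: C10H20ClN.
DoU = (2C + 2 + N − H − X)/2 = (2·10 + 2 + 1 − 20 − 1)/2 = 2/2 = 1.
(Structurally: 0 ring(s) + 1 π bond(s) = 1.)

1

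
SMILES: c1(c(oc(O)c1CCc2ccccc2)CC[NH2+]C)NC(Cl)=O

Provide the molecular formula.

C16H20ClN2O3+

Heavy atoms from the SMILES: 16 C, 1 Cl, 2 N, 3 O.
Implicit hydrogens by atom environment:
  5 × C (aromatic): 1 H each → 5
  5 × C (aromatic): no H
  4 × C: 2 H each → 8
  1 × C: 3 H
  1 × C: no H
  1 × Cl: no H
  1 × N (charge +1): 2 H
  1 × N: 1 H
  1 × O: 1 H
  1 × O (aromatic): no H
  1 × O: no H
  Total hydrogens = 20.
Net charge +1.
Molecular formula: C16H20ClN2O3+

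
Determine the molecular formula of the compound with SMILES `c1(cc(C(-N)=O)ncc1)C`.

Heavy atoms from the SMILES: 7 C, 2 N, 1 O.
Implicit hydrogens by atom environment:
  3 × C (aromatic): 1 H each → 3
  2 × C (aromatic): no H
  1 × C: 3 H
  1 × C: no H
  1 × N: 2 H
  1 × N (aromatic): no H
  1 × O: no H
  Total hydrogens = 8.
Molecular formula: C7H8N2O

C7H8N2O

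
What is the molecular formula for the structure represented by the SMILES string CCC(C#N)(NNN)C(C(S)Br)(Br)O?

C6H12Br2N4OS

Heavy atoms from the SMILES: 2 Br, 6 C, 4 N, 1 O, 1 S.
Implicit hydrogens by atom environment:
  3 × C: no H
  2 × Br: no H
  2 × N: 1 H each → 2
  1 × C: 3 H
  1 × C: 2 H
  1 × C: 1 H
  1 × N: 2 H
  1 × N: no H
  1 × O: 1 H
  1 × S: 1 H
  Total hydrogens = 12.
Molecular formula: C6H12Br2N4OS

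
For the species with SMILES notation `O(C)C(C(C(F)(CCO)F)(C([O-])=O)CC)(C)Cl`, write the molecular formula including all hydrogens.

C10H16ClF2O4-

Heavy atoms from the SMILES: 10 C, 1 Cl, 2 F, 4 O.
Implicit hydrogens by atom environment:
  4 × C: no H
  3 × C: 3 H each → 9
  3 × C: 2 H each → 6
  2 × F: no H
  2 × O: no H
  1 × Cl: no H
  1 × O: 1 H
  1 × O (charge -1): no H
  Total hydrogens = 16.
Net charge -1.
Molecular formula: C10H16ClF2O4-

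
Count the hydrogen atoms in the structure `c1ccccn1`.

Hydrogens are implicit in SMILES; fill each atom to its normal valence:
  5 × C (aromatic): 1 H each → 5
  1 × N (aromatic): no H
  Total hydrogens = 5.

5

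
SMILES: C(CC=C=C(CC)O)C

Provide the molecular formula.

Heavy atoms from the SMILES: 8 C, 1 O.
Implicit hydrogens by atom environment:
  3 × C: 2 H each → 6
  2 × C: 3 H each → 6
  2 × C: no H
  1 × C: 1 H
  1 × O: 1 H
  Total hydrogens = 14.
Molecular formula: C8H14O

C8H14O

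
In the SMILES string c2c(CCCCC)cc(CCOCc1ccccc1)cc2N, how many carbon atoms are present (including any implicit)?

20

The symbol for carbon appears 20 times in the SMILES. Lowercase c denotes aromatic carbon and counts toward C.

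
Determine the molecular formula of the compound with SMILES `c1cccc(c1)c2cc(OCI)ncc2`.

Heavy atoms from the SMILES: 12 C, 1 I, 1 N, 1 O.
Implicit hydrogens by atom environment:
  8 × C (aromatic): 1 H each → 8
  3 × C (aromatic): no H
  1 × C: 2 H
  1 × I: no H
  1 × N (aromatic): no H
  1 × O: no H
  Total hydrogens = 10.
Molecular formula: C12H10INO

C12H10INO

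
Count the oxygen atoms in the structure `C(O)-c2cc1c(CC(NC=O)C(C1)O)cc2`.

The symbol for oxygen appears 3 times in the SMILES.

3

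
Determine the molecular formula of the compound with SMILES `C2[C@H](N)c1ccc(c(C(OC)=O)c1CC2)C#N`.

Heavy atoms from the SMILES: 13 C, 2 N, 2 O.
Implicit hydrogens by atom environment:
  4 × C (aromatic): no H
  3 × C: 2 H each → 6
  2 × C (aromatic): 1 H each → 2
  2 × C: no H
  2 × O: no H
  1 × C: 3 H
  1 × C: 1 H
  1 × N: 2 H
  1 × N: no H
  Total hydrogens = 14.
Molecular formula: C13H14N2O2

C13H14N2O2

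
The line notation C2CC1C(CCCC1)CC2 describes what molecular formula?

C10H18

Heavy atoms from the SMILES: 10 C.
Implicit hydrogens by atom environment:
  8 × C: 2 H each → 16
  2 × C: 1 H each → 2
  Total hydrogens = 18.
Molecular formula: C10H18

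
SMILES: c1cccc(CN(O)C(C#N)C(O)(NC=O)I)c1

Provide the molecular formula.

C11H12IN3O3

Heavy atoms from the SMILES: 11 C, 1 I, 3 N, 3 O.
Implicit hydrogens by atom environment:
  5 × C (aromatic): 1 H each → 5
  2 × C: 1 H each → 2
  2 × C: no H
  2 × N: no H
  2 × O: 1 H each → 2
  1 × C: 2 H
  1 × C (aromatic): no H
  1 × I: no H
  1 × N: 1 H
  1 × O: no H
  Total hydrogens = 12.
Molecular formula: C11H12IN3O3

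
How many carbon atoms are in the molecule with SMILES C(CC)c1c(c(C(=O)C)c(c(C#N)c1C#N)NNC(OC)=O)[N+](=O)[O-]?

15

The symbol for carbon appears 15 times in the SMILES. Lowercase c denotes aromatic carbon and counts toward C.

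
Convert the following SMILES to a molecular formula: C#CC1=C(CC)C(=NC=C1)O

C9H9NO

Heavy atoms from the SMILES: 9 C, 1 N, 1 O.
Implicit hydrogens by atom environment:
  3 × C (aromatic): no H
  2 × C (aromatic): 1 H each → 2
  1 × C: 3 H
  1 × C: 2 H
  1 × C: 1 H
  1 × C: no H
  1 × N (aromatic): no H
  1 × O: 1 H
  Total hydrogens = 9.
Molecular formula: C9H9NO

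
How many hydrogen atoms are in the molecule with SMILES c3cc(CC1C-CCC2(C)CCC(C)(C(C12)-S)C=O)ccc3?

28

Hydrogens are implicit in SMILES; fill each atom to its normal valence:
  6 × C: 2 H each → 12
  5 × C (aromatic): 1 H each → 5
  4 × C: 1 H each → 4
  2 × C: 3 H each → 6
  2 × C: no H
  1 × C (aromatic): no H
  1 × O: no H
  1 × S: 1 H
  Total hydrogens = 28.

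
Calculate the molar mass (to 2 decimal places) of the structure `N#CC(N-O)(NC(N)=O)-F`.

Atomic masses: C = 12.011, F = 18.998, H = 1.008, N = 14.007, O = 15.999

148.10

Molecular formula: C3H5FN4O2.
M = 3×12.011 + 1×18.998 + 5×1.008 + 4×14.007 + 2×15.999 = 148.10 g/mol.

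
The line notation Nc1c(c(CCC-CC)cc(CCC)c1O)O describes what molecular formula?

Heavy atoms from the SMILES: 14 C, 1 N, 2 O.
Implicit hydrogens by atom environment:
  6 × C: 2 H each → 12
  5 × C (aromatic): no H
  2 × C: 3 H each → 6
  2 × O: 1 H each → 2
  1 × C (aromatic): 1 H
  1 × N: 2 H
  Total hydrogens = 23.
Molecular formula: C14H23NO2

C14H23NO2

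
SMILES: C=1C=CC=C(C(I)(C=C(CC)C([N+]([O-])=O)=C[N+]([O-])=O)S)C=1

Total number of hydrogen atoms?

13

Hydrogens are implicit in SMILES; fill each atom to its normal valence:
  5 × C (aromatic): 1 H each → 5
  3 × C: no H
  2 × C: 1 H each → 2
  2 × N (charge +1): no H
  2 × O: no H
  2 × O (charge -1): no H
  1 × C: 3 H
  1 × C: 2 H
  1 × C (aromatic): no H
  1 × I: no H
  1 × S: 1 H
  Total hydrogens = 13.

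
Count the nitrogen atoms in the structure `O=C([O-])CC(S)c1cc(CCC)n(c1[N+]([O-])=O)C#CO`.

2

The symbol for nitrogen appears 2 times in the SMILES.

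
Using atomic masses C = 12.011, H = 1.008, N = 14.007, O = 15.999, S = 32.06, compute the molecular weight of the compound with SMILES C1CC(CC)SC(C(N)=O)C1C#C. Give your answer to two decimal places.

197.30

Molecular formula: C10H15NOS.
M = 10×12.011 + 15×1.008 + 1×14.007 + 1×15.999 + 1×32.06 = 197.30 g/mol.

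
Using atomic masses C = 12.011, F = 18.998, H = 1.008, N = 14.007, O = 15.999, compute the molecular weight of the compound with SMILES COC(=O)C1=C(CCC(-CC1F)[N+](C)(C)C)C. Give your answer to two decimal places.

Molecular formula: C13H23FNO2+.
M = 13×12.011 + 1×18.998 + 23×1.008 + 1×14.007 + 2×15.999 = 244.33 g/mol.

244.33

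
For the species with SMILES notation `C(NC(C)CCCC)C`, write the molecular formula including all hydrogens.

Heavy atoms from the SMILES: 8 C, 1 N.
Implicit hydrogens by atom environment:
  4 × C: 2 H each → 8
  3 × C: 3 H each → 9
  1 × C: 1 H
  1 × N: 1 H
  Total hydrogens = 19.
Molecular formula: C8H19N

C8H19N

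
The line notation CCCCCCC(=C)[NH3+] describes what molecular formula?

C8H18N+

Heavy atoms from the SMILES: 8 C, 1 N.
Implicit hydrogens by atom environment:
  6 × C: 2 H each → 12
  1 × C: 3 H
  1 × C: no H
  1 × N (charge +1): 3 H
  Total hydrogens = 18.
Net charge +1.
Molecular formula: C8H18N+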